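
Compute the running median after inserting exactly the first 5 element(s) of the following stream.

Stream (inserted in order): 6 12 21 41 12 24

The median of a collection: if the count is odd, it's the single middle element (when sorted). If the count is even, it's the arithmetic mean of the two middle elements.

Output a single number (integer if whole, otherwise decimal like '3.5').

Answer: 12

Derivation:
Step 1: insert 6 -> lo=[6] (size 1, max 6) hi=[] (size 0) -> median=6
Step 2: insert 12 -> lo=[6] (size 1, max 6) hi=[12] (size 1, min 12) -> median=9
Step 3: insert 21 -> lo=[6, 12] (size 2, max 12) hi=[21] (size 1, min 21) -> median=12
Step 4: insert 41 -> lo=[6, 12] (size 2, max 12) hi=[21, 41] (size 2, min 21) -> median=16.5
Step 5: insert 12 -> lo=[6, 12, 12] (size 3, max 12) hi=[21, 41] (size 2, min 21) -> median=12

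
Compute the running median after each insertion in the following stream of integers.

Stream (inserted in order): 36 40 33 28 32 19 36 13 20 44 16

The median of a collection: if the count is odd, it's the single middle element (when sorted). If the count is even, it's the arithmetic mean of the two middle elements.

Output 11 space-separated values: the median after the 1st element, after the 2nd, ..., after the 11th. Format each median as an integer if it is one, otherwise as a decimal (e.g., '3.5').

Answer: 36 38 36 34.5 33 32.5 33 32.5 32 32.5 32

Derivation:
Step 1: insert 36 -> lo=[36] (size 1, max 36) hi=[] (size 0) -> median=36
Step 2: insert 40 -> lo=[36] (size 1, max 36) hi=[40] (size 1, min 40) -> median=38
Step 3: insert 33 -> lo=[33, 36] (size 2, max 36) hi=[40] (size 1, min 40) -> median=36
Step 4: insert 28 -> lo=[28, 33] (size 2, max 33) hi=[36, 40] (size 2, min 36) -> median=34.5
Step 5: insert 32 -> lo=[28, 32, 33] (size 3, max 33) hi=[36, 40] (size 2, min 36) -> median=33
Step 6: insert 19 -> lo=[19, 28, 32] (size 3, max 32) hi=[33, 36, 40] (size 3, min 33) -> median=32.5
Step 7: insert 36 -> lo=[19, 28, 32, 33] (size 4, max 33) hi=[36, 36, 40] (size 3, min 36) -> median=33
Step 8: insert 13 -> lo=[13, 19, 28, 32] (size 4, max 32) hi=[33, 36, 36, 40] (size 4, min 33) -> median=32.5
Step 9: insert 20 -> lo=[13, 19, 20, 28, 32] (size 5, max 32) hi=[33, 36, 36, 40] (size 4, min 33) -> median=32
Step 10: insert 44 -> lo=[13, 19, 20, 28, 32] (size 5, max 32) hi=[33, 36, 36, 40, 44] (size 5, min 33) -> median=32.5
Step 11: insert 16 -> lo=[13, 16, 19, 20, 28, 32] (size 6, max 32) hi=[33, 36, 36, 40, 44] (size 5, min 33) -> median=32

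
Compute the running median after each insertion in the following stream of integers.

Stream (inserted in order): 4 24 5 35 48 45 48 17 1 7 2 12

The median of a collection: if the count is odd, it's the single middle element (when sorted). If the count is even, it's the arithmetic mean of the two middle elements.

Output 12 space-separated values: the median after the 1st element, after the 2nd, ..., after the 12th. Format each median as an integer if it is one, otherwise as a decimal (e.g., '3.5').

Step 1: insert 4 -> lo=[4] (size 1, max 4) hi=[] (size 0) -> median=4
Step 2: insert 24 -> lo=[4] (size 1, max 4) hi=[24] (size 1, min 24) -> median=14
Step 3: insert 5 -> lo=[4, 5] (size 2, max 5) hi=[24] (size 1, min 24) -> median=5
Step 4: insert 35 -> lo=[4, 5] (size 2, max 5) hi=[24, 35] (size 2, min 24) -> median=14.5
Step 5: insert 48 -> lo=[4, 5, 24] (size 3, max 24) hi=[35, 48] (size 2, min 35) -> median=24
Step 6: insert 45 -> lo=[4, 5, 24] (size 3, max 24) hi=[35, 45, 48] (size 3, min 35) -> median=29.5
Step 7: insert 48 -> lo=[4, 5, 24, 35] (size 4, max 35) hi=[45, 48, 48] (size 3, min 45) -> median=35
Step 8: insert 17 -> lo=[4, 5, 17, 24] (size 4, max 24) hi=[35, 45, 48, 48] (size 4, min 35) -> median=29.5
Step 9: insert 1 -> lo=[1, 4, 5, 17, 24] (size 5, max 24) hi=[35, 45, 48, 48] (size 4, min 35) -> median=24
Step 10: insert 7 -> lo=[1, 4, 5, 7, 17] (size 5, max 17) hi=[24, 35, 45, 48, 48] (size 5, min 24) -> median=20.5
Step 11: insert 2 -> lo=[1, 2, 4, 5, 7, 17] (size 6, max 17) hi=[24, 35, 45, 48, 48] (size 5, min 24) -> median=17
Step 12: insert 12 -> lo=[1, 2, 4, 5, 7, 12] (size 6, max 12) hi=[17, 24, 35, 45, 48, 48] (size 6, min 17) -> median=14.5

Answer: 4 14 5 14.5 24 29.5 35 29.5 24 20.5 17 14.5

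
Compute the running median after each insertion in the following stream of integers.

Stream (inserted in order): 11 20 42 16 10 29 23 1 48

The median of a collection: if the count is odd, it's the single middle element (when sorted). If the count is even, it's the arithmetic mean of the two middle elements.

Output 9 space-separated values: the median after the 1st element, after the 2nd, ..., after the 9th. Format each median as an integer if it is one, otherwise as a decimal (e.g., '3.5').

Answer: 11 15.5 20 18 16 18 20 18 20

Derivation:
Step 1: insert 11 -> lo=[11] (size 1, max 11) hi=[] (size 0) -> median=11
Step 2: insert 20 -> lo=[11] (size 1, max 11) hi=[20] (size 1, min 20) -> median=15.5
Step 3: insert 42 -> lo=[11, 20] (size 2, max 20) hi=[42] (size 1, min 42) -> median=20
Step 4: insert 16 -> lo=[11, 16] (size 2, max 16) hi=[20, 42] (size 2, min 20) -> median=18
Step 5: insert 10 -> lo=[10, 11, 16] (size 3, max 16) hi=[20, 42] (size 2, min 20) -> median=16
Step 6: insert 29 -> lo=[10, 11, 16] (size 3, max 16) hi=[20, 29, 42] (size 3, min 20) -> median=18
Step 7: insert 23 -> lo=[10, 11, 16, 20] (size 4, max 20) hi=[23, 29, 42] (size 3, min 23) -> median=20
Step 8: insert 1 -> lo=[1, 10, 11, 16] (size 4, max 16) hi=[20, 23, 29, 42] (size 4, min 20) -> median=18
Step 9: insert 48 -> lo=[1, 10, 11, 16, 20] (size 5, max 20) hi=[23, 29, 42, 48] (size 4, min 23) -> median=20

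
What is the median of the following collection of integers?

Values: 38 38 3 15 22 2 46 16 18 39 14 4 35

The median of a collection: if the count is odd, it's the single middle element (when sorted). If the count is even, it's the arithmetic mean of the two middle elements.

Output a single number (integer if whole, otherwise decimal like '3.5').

Answer: 18

Derivation:
Step 1: insert 38 -> lo=[38] (size 1, max 38) hi=[] (size 0) -> median=38
Step 2: insert 38 -> lo=[38] (size 1, max 38) hi=[38] (size 1, min 38) -> median=38
Step 3: insert 3 -> lo=[3, 38] (size 2, max 38) hi=[38] (size 1, min 38) -> median=38
Step 4: insert 15 -> lo=[3, 15] (size 2, max 15) hi=[38, 38] (size 2, min 38) -> median=26.5
Step 5: insert 22 -> lo=[3, 15, 22] (size 3, max 22) hi=[38, 38] (size 2, min 38) -> median=22
Step 6: insert 2 -> lo=[2, 3, 15] (size 3, max 15) hi=[22, 38, 38] (size 3, min 22) -> median=18.5
Step 7: insert 46 -> lo=[2, 3, 15, 22] (size 4, max 22) hi=[38, 38, 46] (size 3, min 38) -> median=22
Step 8: insert 16 -> lo=[2, 3, 15, 16] (size 4, max 16) hi=[22, 38, 38, 46] (size 4, min 22) -> median=19
Step 9: insert 18 -> lo=[2, 3, 15, 16, 18] (size 5, max 18) hi=[22, 38, 38, 46] (size 4, min 22) -> median=18
Step 10: insert 39 -> lo=[2, 3, 15, 16, 18] (size 5, max 18) hi=[22, 38, 38, 39, 46] (size 5, min 22) -> median=20
Step 11: insert 14 -> lo=[2, 3, 14, 15, 16, 18] (size 6, max 18) hi=[22, 38, 38, 39, 46] (size 5, min 22) -> median=18
Step 12: insert 4 -> lo=[2, 3, 4, 14, 15, 16] (size 6, max 16) hi=[18, 22, 38, 38, 39, 46] (size 6, min 18) -> median=17
Step 13: insert 35 -> lo=[2, 3, 4, 14, 15, 16, 18] (size 7, max 18) hi=[22, 35, 38, 38, 39, 46] (size 6, min 22) -> median=18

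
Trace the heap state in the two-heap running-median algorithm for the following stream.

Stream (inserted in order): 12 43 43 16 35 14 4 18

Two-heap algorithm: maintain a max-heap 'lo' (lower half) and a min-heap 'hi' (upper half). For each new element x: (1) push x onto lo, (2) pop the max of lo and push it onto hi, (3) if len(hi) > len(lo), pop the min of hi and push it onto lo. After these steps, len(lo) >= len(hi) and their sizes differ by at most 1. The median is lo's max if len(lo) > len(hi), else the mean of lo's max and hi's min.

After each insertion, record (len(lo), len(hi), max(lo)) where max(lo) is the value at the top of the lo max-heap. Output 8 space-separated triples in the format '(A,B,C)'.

Step 1: insert 12 -> lo=[12] hi=[] -> (len(lo)=1, len(hi)=0, max(lo)=12)
Step 2: insert 43 -> lo=[12] hi=[43] -> (len(lo)=1, len(hi)=1, max(lo)=12)
Step 3: insert 43 -> lo=[12, 43] hi=[43] -> (len(lo)=2, len(hi)=1, max(lo)=43)
Step 4: insert 16 -> lo=[12, 16] hi=[43, 43] -> (len(lo)=2, len(hi)=2, max(lo)=16)
Step 5: insert 35 -> lo=[12, 16, 35] hi=[43, 43] -> (len(lo)=3, len(hi)=2, max(lo)=35)
Step 6: insert 14 -> lo=[12, 14, 16] hi=[35, 43, 43] -> (len(lo)=3, len(hi)=3, max(lo)=16)
Step 7: insert 4 -> lo=[4, 12, 14, 16] hi=[35, 43, 43] -> (len(lo)=4, len(hi)=3, max(lo)=16)
Step 8: insert 18 -> lo=[4, 12, 14, 16] hi=[18, 35, 43, 43] -> (len(lo)=4, len(hi)=4, max(lo)=16)

Answer: (1,0,12) (1,1,12) (2,1,43) (2,2,16) (3,2,35) (3,3,16) (4,3,16) (4,4,16)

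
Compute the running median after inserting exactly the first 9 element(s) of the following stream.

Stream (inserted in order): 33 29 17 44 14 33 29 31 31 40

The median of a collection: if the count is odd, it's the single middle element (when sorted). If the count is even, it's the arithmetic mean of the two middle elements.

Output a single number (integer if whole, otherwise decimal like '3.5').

Step 1: insert 33 -> lo=[33] (size 1, max 33) hi=[] (size 0) -> median=33
Step 2: insert 29 -> lo=[29] (size 1, max 29) hi=[33] (size 1, min 33) -> median=31
Step 3: insert 17 -> lo=[17, 29] (size 2, max 29) hi=[33] (size 1, min 33) -> median=29
Step 4: insert 44 -> lo=[17, 29] (size 2, max 29) hi=[33, 44] (size 2, min 33) -> median=31
Step 5: insert 14 -> lo=[14, 17, 29] (size 3, max 29) hi=[33, 44] (size 2, min 33) -> median=29
Step 6: insert 33 -> lo=[14, 17, 29] (size 3, max 29) hi=[33, 33, 44] (size 3, min 33) -> median=31
Step 7: insert 29 -> lo=[14, 17, 29, 29] (size 4, max 29) hi=[33, 33, 44] (size 3, min 33) -> median=29
Step 8: insert 31 -> lo=[14, 17, 29, 29] (size 4, max 29) hi=[31, 33, 33, 44] (size 4, min 31) -> median=30
Step 9: insert 31 -> lo=[14, 17, 29, 29, 31] (size 5, max 31) hi=[31, 33, 33, 44] (size 4, min 31) -> median=31

Answer: 31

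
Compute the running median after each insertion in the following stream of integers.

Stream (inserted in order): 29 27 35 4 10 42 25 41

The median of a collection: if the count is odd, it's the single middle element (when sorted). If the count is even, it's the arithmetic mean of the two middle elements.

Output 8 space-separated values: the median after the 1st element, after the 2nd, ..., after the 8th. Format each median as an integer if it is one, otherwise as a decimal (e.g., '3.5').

Step 1: insert 29 -> lo=[29] (size 1, max 29) hi=[] (size 0) -> median=29
Step 2: insert 27 -> lo=[27] (size 1, max 27) hi=[29] (size 1, min 29) -> median=28
Step 3: insert 35 -> lo=[27, 29] (size 2, max 29) hi=[35] (size 1, min 35) -> median=29
Step 4: insert 4 -> lo=[4, 27] (size 2, max 27) hi=[29, 35] (size 2, min 29) -> median=28
Step 5: insert 10 -> lo=[4, 10, 27] (size 3, max 27) hi=[29, 35] (size 2, min 29) -> median=27
Step 6: insert 42 -> lo=[4, 10, 27] (size 3, max 27) hi=[29, 35, 42] (size 3, min 29) -> median=28
Step 7: insert 25 -> lo=[4, 10, 25, 27] (size 4, max 27) hi=[29, 35, 42] (size 3, min 29) -> median=27
Step 8: insert 41 -> lo=[4, 10, 25, 27] (size 4, max 27) hi=[29, 35, 41, 42] (size 4, min 29) -> median=28

Answer: 29 28 29 28 27 28 27 28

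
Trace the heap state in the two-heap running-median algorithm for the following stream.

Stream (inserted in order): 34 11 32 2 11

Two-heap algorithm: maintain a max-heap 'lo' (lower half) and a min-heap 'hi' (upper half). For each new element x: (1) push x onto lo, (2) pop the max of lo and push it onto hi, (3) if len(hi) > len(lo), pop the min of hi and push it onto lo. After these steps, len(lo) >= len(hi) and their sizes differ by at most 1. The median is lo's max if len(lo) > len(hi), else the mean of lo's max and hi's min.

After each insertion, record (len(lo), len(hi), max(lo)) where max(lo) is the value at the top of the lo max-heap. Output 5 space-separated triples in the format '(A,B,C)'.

Step 1: insert 34 -> lo=[34] hi=[] -> (len(lo)=1, len(hi)=0, max(lo)=34)
Step 2: insert 11 -> lo=[11] hi=[34] -> (len(lo)=1, len(hi)=1, max(lo)=11)
Step 3: insert 32 -> lo=[11, 32] hi=[34] -> (len(lo)=2, len(hi)=1, max(lo)=32)
Step 4: insert 2 -> lo=[2, 11] hi=[32, 34] -> (len(lo)=2, len(hi)=2, max(lo)=11)
Step 5: insert 11 -> lo=[2, 11, 11] hi=[32, 34] -> (len(lo)=3, len(hi)=2, max(lo)=11)

Answer: (1,0,34) (1,1,11) (2,1,32) (2,2,11) (3,2,11)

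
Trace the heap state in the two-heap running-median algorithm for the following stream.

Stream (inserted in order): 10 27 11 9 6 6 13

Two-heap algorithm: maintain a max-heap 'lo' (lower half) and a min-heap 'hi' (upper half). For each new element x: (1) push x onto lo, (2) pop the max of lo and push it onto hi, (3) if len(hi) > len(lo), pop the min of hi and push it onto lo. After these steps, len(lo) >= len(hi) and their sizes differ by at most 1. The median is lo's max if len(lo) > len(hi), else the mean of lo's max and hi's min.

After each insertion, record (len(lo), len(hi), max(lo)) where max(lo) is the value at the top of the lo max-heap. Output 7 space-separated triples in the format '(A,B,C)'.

Step 1: insert 10 -> lo=[10] hi=[] -> (len(lo)=1, len(hi)=0, max(lo)=10)
Step 2: insert 27 -> lo=[10] hi=[27] -> (len(lo)=1, len(hi)=1, max(lo)=10)
Step 3: insert 11 -> lo=[10, 11] hi=[27] -> (len(lo)=2, len(hi)=1, max(lo)=11)
Step 4: insert 9 -> lo=[9, 10] hi=[11, 27] -> (len(lo)=2, len(hi)=2, max(lo)=10)
Step 5: insert 6 -> lo=[6, 9, 10] hi=[11, 27] -> (len(lo)=3, len(hi)=2, max(lo)=10)
Step 6: insert 6 -> lo=[6, 6, 9] hi=[10, 11, 27] -> (len(lo)=3, len(hi)=3, max(lo)=9)
Step 7: insert 13 -> lo=[6, 6, 9, 10] hi=[11, 13, 27] -> (len(lo)=4, len(hi)=3, max(lo)=10)

Answer: (1,0,10) (1,1,10) (2,1,11) (2,2,10) (3,2,10) (3,3,9) (4,3,10)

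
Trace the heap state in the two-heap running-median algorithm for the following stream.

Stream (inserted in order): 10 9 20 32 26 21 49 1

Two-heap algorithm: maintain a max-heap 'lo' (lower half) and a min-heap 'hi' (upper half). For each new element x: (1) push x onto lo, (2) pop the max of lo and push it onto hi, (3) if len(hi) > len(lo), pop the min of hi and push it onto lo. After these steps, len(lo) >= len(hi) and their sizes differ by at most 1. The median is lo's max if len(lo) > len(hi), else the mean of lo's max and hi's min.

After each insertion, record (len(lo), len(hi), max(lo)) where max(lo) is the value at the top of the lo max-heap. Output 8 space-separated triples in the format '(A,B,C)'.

Answer: (1,0,10) (1,1,9) (2,1,10) (2,2,10) (3,2,20) (3,3,20) (4,3,21) (4,4,20)

Derivation:
Step 1: insert 10 -> lo=[10] hi=[] -> (len(lo)=1, len(hi)=0, max(lo)=10)
Step 2: insert 9 -> lo=[9] hi=[10] -> (len(lo)=1, len(hi)=1, max(lo)=9)
Step 3: insert 20 -> lo=[9, 10] hi=[20] -> (len(lo)=2, len(hi)=1, max(lo)=10)
Step 4: insert 32 -> lo=[9, 10] hi=[20, 32] -> (len(lo)=2, len(hi)=2, max(lo)=10)
Step 5: insert 26 -> lo=[9, 10, 20] hi=[26, 32] -> (len(lo)=3, len(hi)=2, max(lo)=20)
Step 6: insert 21 -> lo=[9, 10, 20] hi=[21, 26, 32] -> (len(lo)=3, len(hi)=3, max(lo)=20)
Step 7: insert 49 -> lo=[9, 10, 20, 21] hi=[26, 32, 49] -> (len(lo)=4, len(hi)=3, max(lo)=21)
Step 8: insert 1 -> lo=[1, 9, 10, 20] hi=[21, 26, 32, 49] -> (len(lo)=4, len(hi)=4, max(lo)=20)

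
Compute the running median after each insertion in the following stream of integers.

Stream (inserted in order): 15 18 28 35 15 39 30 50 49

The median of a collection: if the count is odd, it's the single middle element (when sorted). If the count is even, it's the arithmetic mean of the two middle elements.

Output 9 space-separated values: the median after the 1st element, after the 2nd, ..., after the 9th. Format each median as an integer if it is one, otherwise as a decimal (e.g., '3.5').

Step 1: insert 15 -> lo=[15] (size 1, max 15) hi=[] (size 0) -> median=15
Step 2: insert 18 -> lo=[15] (size 1, max 15) hi=[18] (size 1, min 18) -> median=16.5
Step 3: insert 28 -> lo=[15, 18] (size 2, max 18) hi=[28] (size 1, min 28) -> median=18
Step 4: insert 35 -> lo=[15, 18] (size 2, max 18) hi=[28, 35] (size 2, min 28) -> median=23
Step 5: insert 15 -> lo=[15, 15, 18] (size 3, max 18) hi=[28, 35] (size 2, min 28) -> median=18
Step 6: insert 39 -> lo=[15, 15, 18] (size 3, max 18) hi=[28, 35, 39] (size 3, min 28) -> median=23
Step 7: insert 30 -> lo=[15, 15, 18, 28] (size 4, max 28) hi=[30, 35, 39] (size 3, min 30) -> median=28
Step 8: insert 50 -> lo=[15, 15, 18, 28] (size 4, max 28) hi=[30, 35, 39, 50] (size 4, min 30) -> median=29
Step 9: insert 49 -> lo=[15, 15, 18, 28, 30] (size 5, max 30) hi=[35, 39, 49, 50] (size 4, min 35) -> median=30

Answer: 15 16.5 18 23 18 23 28 29 30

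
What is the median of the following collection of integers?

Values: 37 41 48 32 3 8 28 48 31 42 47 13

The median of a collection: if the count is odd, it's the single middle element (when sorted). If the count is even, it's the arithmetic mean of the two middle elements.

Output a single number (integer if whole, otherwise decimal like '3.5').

Answer: 34.5

Derivation:
Step 1: insert 37 -> lo=[37] (size 1, max 37) hi=[] (size 0) -> median=37
Step 2: insert 41 -> lo=[37] (size 1, max 37) hi=[41] (size 1, min 41) -> median=39
Step 3: insert 48 -> lo=[37, 41] (size 2, max 41) hi=[48] (size 1, min 48) -> median=41
Step 4: insert 32 -> lo=[32, 37] (size 2, max 37) hi=[41, 48] (size 2, min 41) -> median=39
Step 5: insert 3 -> lo=[3, 32, 37] (size 3, max 37) hi=[41, 48] (size 2, min 41) -> median=37
Step 6: insert 8 -> lo=[3, 8, 32] (size 3, max 32) hi=[37, 41, 48] (size 3, min 37) -> median=34.5
Step 7: insert 28 -> lo=[3, 8, 28, 32] (size 4, max 32) hi=[37, 41, 48] (size 3, min 37) -> median=32
Step 8: insert 48 -> lo=[3, 8, 28, 32] (size 4, max 32) hi=[37, 41, 48, 48] (size 4, min 37) -> median=34.5
Step 9: insert 31 -> lo=[3, 8, 28, 31, 32] (size 5, max 32) hi=[37, 41, 48, 48] (size 4, min 37) -> median=32
Step 10: insert 42 -> lo=[3, 8, 28, 31, 32] (size 5, max 32) hi=[37, 41, 42, 48, 48] (size 5, min 37) -> median=34.5
Step 11: insert 47 -> lo=[3, 8, 28, 31, 32, 37] (size 6, max 37) hi=[41, 42, 47, 48, 48] (size 5, min 41) -> median=37
Step 12: insert 13 -> lo=[3, 8, 13, 28, 31, 32] (size 6, max 32) hi=[37, 41, 42, 47, 48, 48] (size 6, min 37) -> median=34.5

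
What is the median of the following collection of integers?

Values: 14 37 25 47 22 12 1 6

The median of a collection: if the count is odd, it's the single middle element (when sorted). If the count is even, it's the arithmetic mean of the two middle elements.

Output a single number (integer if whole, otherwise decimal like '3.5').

Answer: 18

Derivation:
Step 1: insert 14 -> lo=[14] (size 1, max 14) hi=[] (size 0) -> median=14
Step 2: insert 37 -> lo=[14] (size 1, max 14) hi=[37] (size 1, min 37) -> median=25.5
Step 3: insert 25 -> lo=[14, 25] (size 2, max 25) hi=[37] (size 1, min 37) -> median=25
Step 4: insert 47 -> lo=[14, 25] (size 2, max 25) hi=[37, 47] (size 2, min 37) -> median=31
Step 5: insert 22 -> lo=[14, 22, 25] (size 3, max 25) hi=[37, 47] (size 2, min 37) -> median=25
Step 6: insert 12 -> lo=[12, 14, 22] (size 3, max 22) hi=[25, 37, 47] (size 3, min 25) -> median=23.5
Step 7: insert 1 -> lo=[1, 12, 14, 22] (size 4, max 22) hi=[25, 37, 47] (size 3, min 25) -> median=22
Step 8: insert 6 -> lo=[1, 6, 12, 14] (size 4, max 14) hi=[22, 25, 37, 47] (size 4, min 22) -> median=18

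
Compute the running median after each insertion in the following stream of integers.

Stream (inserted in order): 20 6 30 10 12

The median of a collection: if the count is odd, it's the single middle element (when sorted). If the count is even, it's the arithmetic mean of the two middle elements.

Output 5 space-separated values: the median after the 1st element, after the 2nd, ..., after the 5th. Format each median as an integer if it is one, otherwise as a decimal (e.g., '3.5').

Answer: 20 13 20 15 12

Derivation:
Step 1: insert 20 -> lo=[20] (size 1, max 20) hi=[] (size 0) -> median=20
Step 2: insert 6 -> lo=[6] (size 1, max 6) hi=[20] (size 1, min 20) -> median=13
Step 3: insert 30 -> lo=[6, 20] (size 2, max 20) hi=[30] (size 1, min 30) -> median=20
Step 4: insert 10 -> lo=[6, 10] (size 2, max 10) hi=[20, 30] (size 2, min 20) -> median=15
Step 5: insert 12 -> lo=[6, 10, 12] (size 3, max 12) hi=[20, 30] (size 2, min 20) -> median=12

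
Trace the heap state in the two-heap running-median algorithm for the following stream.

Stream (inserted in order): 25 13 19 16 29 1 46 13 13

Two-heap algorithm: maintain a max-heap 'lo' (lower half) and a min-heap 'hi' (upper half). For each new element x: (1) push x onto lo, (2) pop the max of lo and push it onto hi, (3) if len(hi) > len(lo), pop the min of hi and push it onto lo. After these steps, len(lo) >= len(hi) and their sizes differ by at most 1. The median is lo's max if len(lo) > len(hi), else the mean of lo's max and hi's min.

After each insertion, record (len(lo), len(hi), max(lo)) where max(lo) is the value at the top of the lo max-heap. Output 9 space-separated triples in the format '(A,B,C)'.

Answer: (1,0,25) (1,1,13) (2,1,19) (2,2,16) (3,2,19) (3,3,16) (4,3,19) (4,4,16) (5,4,16)

Derivation:
Step 1: insert 25 -> lo=[25] hi=[] -> (len(lo)=1, len(hi)=0, max(lo)=25)
Step 2: insert 13 -> lo=[13] hi=[25] -> (len(lo)=1, len(hi)=1, max(lo)=13)
Step 3: insert 19 -> lo=[13, 19] hi=[25] -> (len(lo)=2, len(hi)=1, max(lo)=19)
Step 4: insert 16 -> lo=[13, 16] hi=[19, 25] -> (len(lo)=2, len(hi)=2, max(lo)=16)
Step 5: insert 29 -> lo=[13, 16, 19] hi=[25, 29] -> (len(lo)=3, len(hi)=2, max(lo)=19)
Step 6: insert 1 -> lo=[1, 13, 16] hi=[19, 25, 29] -> (len(lo)=3, len(hi)=3, max(lo)=16)
Step 7: insert 46 -> lo=[1, 13, 16, 19] hi=[25, 29, 46] -> (len(lo)=4, len(hi)=3, max(lo)=19)
Step 8: insert 13 -> lo=[1, 13, 13, 16] hi=[19, 25, 29, 46] -> (len(lo)=4, len(hi)=4, max(lo)=16)
Step 9: insert 13 -> lo=[1, 13, 13, 13, 16] hi=[19, 25, 29, 46] -> (len(lo)=5, len(hi)=4, max(lo)=16)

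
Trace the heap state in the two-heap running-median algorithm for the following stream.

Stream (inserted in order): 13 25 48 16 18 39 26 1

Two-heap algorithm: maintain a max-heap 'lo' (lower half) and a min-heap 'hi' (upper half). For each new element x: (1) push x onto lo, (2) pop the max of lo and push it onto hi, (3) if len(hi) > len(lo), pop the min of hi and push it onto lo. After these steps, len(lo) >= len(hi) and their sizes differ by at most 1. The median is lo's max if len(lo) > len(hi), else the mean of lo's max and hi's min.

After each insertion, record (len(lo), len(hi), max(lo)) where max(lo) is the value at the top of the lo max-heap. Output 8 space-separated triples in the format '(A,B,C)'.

Step 1: insert 13 -> lo=[13] hi=[] -> (len(lo)=1, len(hi)=0, max(lo)=13)
Step 2: insert 25 -> lo=[13] hi=[25] -> (len(lo)=1, len(hi)=1, max(lo)=13)
Step 3: insert 48 -> lo=[13, 25] hi=[48] -> (len(lo)=2, len(hi)=1, max(lo)=25)
Step 4: insert 16 -> lo=[13, 16] hi=[25, 48] -> (len(lo)=2, len(hi)=2, max(lo)=16)
Step 5: insert 18 -> lo=[13, 16, 18] hi=[25, 48] -> (len(lo)=3, len(hi)=2, max(lo)=18)
Step 6: insert 39 -> lo=[13, 16, 18] hi=[25, 39, 48] -> (len(lo)=3, len(hi)=3, max(lo)=18)
Step 7: insert 26 -> lo=[13, 16, 18, 25] hi=[26, 39, 48] -> (len(lo)=4, len(hi)=3, max(lo)=25)
Step 8: insert 1 -> lo=[1, 13, 16, 18] hi=[25, 26, 39, 48] -> (len(lo)=4, len(hi)=4, max(lo)=18)

Answer: (1,0,13) (1,1,13) (2,1,25) (2,2,16) (3,2,18) (3,3,18) (4,3,25) (4,4,18)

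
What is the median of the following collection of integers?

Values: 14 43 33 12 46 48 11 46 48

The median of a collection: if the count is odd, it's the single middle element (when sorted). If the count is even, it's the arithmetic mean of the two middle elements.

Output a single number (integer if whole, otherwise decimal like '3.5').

Answer: 43

Derivation:
Step 1: insert 14 -> lo=[14] (size 1, max 14) hi=[] (size 0) -> median=14
Step 2: insert 43 -> lo=[14] (size 1, max 14) hi=[43] (size 1, min 43) -> median=28.5
Step 3: insert 33 -> lo=[14, 33] (size 2, max 33) hi=[43] (size 1, min 43) -> median=33
Step 4: insert 12 -> lo=[12, 14] (size 2, max 14) hi=[33, 43] (size 2, min 33) -> median=23.5
Step 5: insert 46 -> lo=[12, 14, 33] (size 3, max 33) hi=[43, 46] (size 2, min 43) -> median=33
Step 6: insert 48 -> lo=[12, 14, 33] (size 3, max 33) hi=[43, 46, 48] (size 3, min 43) -> median=38
Step 7: insert 11 -> lo=[11, 12, 14, 33] (size 4, max 33) hi=[43, 46, 48] (size 3, min 43) -> median=33
Step 8: insert 46 -> lo=[11, 12, 14, 33] (size 4, max 33) hi=[43, 46, 46, 48] (size 4, min 43) -> median=38
Step 9: insert 48 -> lo=[11, 12, 14, 33, 43] (size 5, max 43) hi=[46, 46, 48, 48] (size 4, min 46) -> median=43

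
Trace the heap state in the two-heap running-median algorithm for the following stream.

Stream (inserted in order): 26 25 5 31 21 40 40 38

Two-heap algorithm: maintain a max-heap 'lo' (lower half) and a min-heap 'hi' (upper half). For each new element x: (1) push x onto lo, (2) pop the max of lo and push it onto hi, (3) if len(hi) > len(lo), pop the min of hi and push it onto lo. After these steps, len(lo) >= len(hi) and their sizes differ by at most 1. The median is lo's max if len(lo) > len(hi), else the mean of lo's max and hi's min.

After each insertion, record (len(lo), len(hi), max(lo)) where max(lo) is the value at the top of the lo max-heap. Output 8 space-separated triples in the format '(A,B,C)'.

Step 1: insert 26 -> lo=[26] hi=[] -> (len(lo)=1, len(hi)=0, max(lo)=26)
Step 2: insert 25 -> lo=[25] hi=[26] -> (len(lo)=1, len(hi)=1, max(lo)=25)
Step 3: insert 5 -> lo=[5, 25] hi=[26] -> (len(lo)=2, len(hi)=1, max(lo)=25)
Step 4: insert 31 -> lo=[5, 25] hi=[26, 31] -> (len(lo)=2, len(hi)=2, max(lo)=25)
Step 5: insert 21 -> lo=[5, 21, 25] hi=[26, 31] -> (len(lo)=3, len(hi)=2, max(lo)=25)
Step 6: insert 40 -> lo=[5, 21, 25] hi=[26, 31, 40] -> (len(lo)=3, len(hi)=3, max(lo)=25)
Step 7: insert 40 -> lo=[5, 21, 25, 26] hi=[31, 40, 40] -> (len(lo)=4, len(hi)=3, max(lo)=26)
Step 8: insert 38 -> lo=[5, 21, 25, 26] hi=[31, 38, 40, 40] -> (len(lo)=4, len(hi)=4, max(lo)=26)

Answer: (1,0,26) (1,1,25) (2,1,25) (2,2,25) (3,2,25) (3,3,25) (4,3,26) (4,4,26)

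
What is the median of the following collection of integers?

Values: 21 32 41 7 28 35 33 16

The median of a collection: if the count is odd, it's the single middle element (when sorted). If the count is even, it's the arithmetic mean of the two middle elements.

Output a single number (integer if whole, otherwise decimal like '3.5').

Step 1: insert 21 -> lo=[21] (size 1, max 21) hi=[] (size 0) -> median=21
Step 2: insert 32 -> lo=[21] (size 1, max 21) hi=[32] (size 1, min 32) -> median=26.5
Step 3: insert 41 -> lo=[21, 32] (size 2, max 32) hi=[41] (size 1, min 41) -> median=32
Step 4: insert 7 -> lo=[7, 21] (size 2, max 21) hi=[32, 41] (size 2, min 32) -> median=26.5
Step 5: insert 28 -> lo=[7, 21, 28] (size 3, max 28) hi=[32, 41] (size 2, min 32) -> median=28
Step 6: insert 35 -> lo=[7, 21, 28] (size 3, max 28) hi=[32, 35, 41] (size 3, min 32) -> median=30
Step 7: insert 33 -> lo=[7, 21, 28, 32] (size 4, max 32) hi=[33, 35, 41] (size 3, min 33) -> median=32
Step 8: insert 16 -> lo=[7, 16, 21, 28] (size 4, max 28) hi=[32, 33, 35, 41] (size 4, min 32) -> median=30

Answer: 30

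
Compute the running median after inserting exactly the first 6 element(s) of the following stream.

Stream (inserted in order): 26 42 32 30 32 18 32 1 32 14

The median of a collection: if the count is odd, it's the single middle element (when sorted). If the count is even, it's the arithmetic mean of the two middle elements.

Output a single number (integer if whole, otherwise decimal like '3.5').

Step 1: insert 26 -> lo=[26] (size 1, max 26) hi=[] (size 0) -> median=26
Step 2: insert 42 -> lo=[26] (size 1, max 26) hi=[42] (size 1, min 42) -> median=34
Step 3: insert 32 -> lo=[26, 32] (size 2, max 32) hi=[42] (size 1, min 42) -> median=32
Step 4: insert 30 -> lo=[26, 30] (size 2, max 30) hi=[32, 42] (size 2, min 32) -> median=31
Step 5: insert 32 -> lo=[26, 30, 32] (size 3, max 32) hi=[32, 42] (size 2, min 32) -> median=32
Step 6: insert 18 -> lo=[18, 26, 30] (size 3, max 30) hi=[32, 32, 42] (size 3, min 32) -> median=31

Answer: 31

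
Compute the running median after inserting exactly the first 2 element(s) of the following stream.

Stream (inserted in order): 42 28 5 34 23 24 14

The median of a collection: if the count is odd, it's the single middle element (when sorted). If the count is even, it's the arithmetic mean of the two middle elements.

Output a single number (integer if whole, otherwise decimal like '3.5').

Step 1: insert 42 -> lo=[42] (size 1, max 42) hi=[] (size 0) -> median=42
Step 2: insert 28 -> lo=[28] (size 1, max 28) hi=[42] (size 1, min 42) -> median=35

Answer: 35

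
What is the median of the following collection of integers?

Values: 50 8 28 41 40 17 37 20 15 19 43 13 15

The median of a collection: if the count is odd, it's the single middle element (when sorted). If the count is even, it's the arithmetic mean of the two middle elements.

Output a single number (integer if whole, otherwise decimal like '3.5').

Answer: 20

Derivation:
Step 1: insert 50 -> lo=[50] (size 1, max 50) hi=[] (size 0) -> median=50
Step 2: insert 8 -> lo=[8] (size 1, max 8) hi=[50] (size 1, min 50) -> median=29
Step 3: insert 28 -> lo=[8, 28] (size 2, max 28) hi=[50] (size 1, min 50) -> median=28
Step 4: insert 41 -> lo=[8, 28] (size 2, max 28) hi=[41, 50] (size 2, min 41) -> median=34.5
Step 5: insert 40 -> lo=[8, 28, 40] (size 3, max 40) hi=[41, 50] (size 2, min 41) -> median=40
Step 6: insert 17 -> lo=[8, 17, 28] (size 3, max 28) hi=[40, 41, 50] (size 3, min 40) -> median=34
Step 7: insert 37 -> lo=[8, 17, 28, 37] (size 4, max 37) hi=[40, 41, 50] (size 3, min 40) -> median=37
Step 8: insert 20 -> lo=[8, 17, 20, 28] (size 4, max 28) hi=[37, 40, 41, 50] (size 4, min 37) -> median=32.5
Step 9: insert 15 -> lo=[8, 15, 17, 20, 28] (size 5, max 28) hi=[37, 40, 41, 50] (size 4, min 37) -> median=28
Step 10: insert 19 -> lo=[8, 15, 17, 19, 20] (size 5, max 20) hi=[28, 37, 40, 41, 50] (size 5, min 28) -> median=24
Step 11: insert 43 -> lo=[8, 15, 17, 19, 20, 28] (size 6, max 28) hi=[37, 40, 41, 43, 50] (size 5, min 37) -> median=28
Step 12: insert 13 -> lo=[8, 13, 15, 17, 19, 20] (size 6, max 20) hi=[28, 37, 40, 41, 43, 50] (size 6, min 28) -> median=24
Step 13: insert 15 -> lo=[8, 13, 15, 15, 17, 19, 20] (size 7, max 20) hi=[28, 37, 40, 41, 43, 50] (size 6, min 28) -> median=20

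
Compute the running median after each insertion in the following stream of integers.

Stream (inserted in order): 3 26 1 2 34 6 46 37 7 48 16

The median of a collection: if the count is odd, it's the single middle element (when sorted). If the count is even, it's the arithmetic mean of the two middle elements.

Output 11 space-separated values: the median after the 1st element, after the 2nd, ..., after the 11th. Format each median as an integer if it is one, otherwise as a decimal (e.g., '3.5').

Step 1: insert 3 -> lo=[3] (size 1, max 3) hi=[] (size 0) -> median=3
Step 2: insert 26 -> lo=[3] (size 1, max 3) hi=[26] (size 1, min 26) -> median=14.5
Step 3: insert 1 -> lo=[1, 3] (size 2, max 3) hi=[26] (size 1, min 26) -> median=3
Step 4: insert 2 -> lo=[1, 2] (size 2, max 2) hi=[3, 26] (size 2, min 3) -> median=2.5
Step 5: insert 34 -> lo=[1, 2, 3] (size 3, max 3) hi=[26, 34] (size 2, min 26) -> median=3
Step 6: insert 6 -> lo=[1, 2, 3] (size 3, max 3) hi=[6, 26, 34] (size 3, min 6) -> median=4.5
Step 7: insert 46 -> lo=[1, 2, 3, 6] (size 4, max 6) hi=[26, 34, 46] (size 3, min 26) -> median=6
Step 8: insert 37 -> lo=[1, 2, 3, 6] (size 4, max 6) hi=[26, 34, 37, 46] (size 4, min 26) -> median=16
Step 9: insert 7 -> lo=[1, 2, 3, 6, 7] (size 5, max 7) hi=[26, 34, 37, 46] (size 4, min 26) -> median=7
Step 10: insert 48 -> lo=[1, 2, 3, 6, 7] (size 5, max 7) hi=[26, 34, 37, 46, 48] (size 5, min 26) -> median=16.5
Step 11: insert 16 -> lo=[1, 2, 3, 6, 7, 16] (size 6, max 16) hi=[26, 34, 37, 46, 48] (size 5, min 26) -> median=16

Answer: 3 14.5 3 2.5 3 4.5 6 16 7 16.5 16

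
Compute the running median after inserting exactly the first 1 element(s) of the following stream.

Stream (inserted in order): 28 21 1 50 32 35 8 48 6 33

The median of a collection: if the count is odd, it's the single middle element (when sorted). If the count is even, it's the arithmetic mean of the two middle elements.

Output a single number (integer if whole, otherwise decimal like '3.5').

Answer: 28

Derivation:
Step 1: insert 28 -> lo=[28] (size 1, max 28) hi=[] (size 0) -> median=28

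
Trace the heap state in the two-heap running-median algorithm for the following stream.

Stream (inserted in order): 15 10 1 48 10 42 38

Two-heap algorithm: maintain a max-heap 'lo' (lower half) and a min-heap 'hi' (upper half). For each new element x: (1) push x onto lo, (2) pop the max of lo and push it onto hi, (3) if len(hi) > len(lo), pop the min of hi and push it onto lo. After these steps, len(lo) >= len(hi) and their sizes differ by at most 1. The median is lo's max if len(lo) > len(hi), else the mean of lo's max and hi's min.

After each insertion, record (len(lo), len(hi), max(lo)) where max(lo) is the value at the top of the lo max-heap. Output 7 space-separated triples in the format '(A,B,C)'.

Step 1: insert 15 -> lo=[15] hi=[] -> (len(lo)=1, len(hi)=0, max(lo)=15)
Step 2: insert 10 -> lo=[10] hi=[15] -> (len(lo)=1, len(hi)=1, max(lo)=10)
Step 3: insert 1 -> lo=[1, 10] hi=[15] -> (len(lo)=2, len(hi)=1, max(lo)=10)
Step 4: insert 48 -> lo=[1, 10] hi=[15, 48] -> (len(lo)=2, len(hi)=2, max(lo)=10)
Step 5: insert 10 -> lo=[1, 10, 10] hi=[15, 48] -> (len(lo)=3, len(hi)=2, max(lo)=10)
Step 6: insert 42 -> lo=[1, 10, 10] hi=[15, 42, 48] -> (len(lo)=3, len(hi)=3, max(lo)=10)
Step 7: insert 38 -> lo=[1, 10, 10, 15] hi=[38, 42, 48] -> (len(lo)=4, len(hi)=3, max(lo)=15)

Answer: (1,0,15) (1,1,10) (2,1,10) (2,2,10) (3,2,10) (3,3,10) (4,3,15)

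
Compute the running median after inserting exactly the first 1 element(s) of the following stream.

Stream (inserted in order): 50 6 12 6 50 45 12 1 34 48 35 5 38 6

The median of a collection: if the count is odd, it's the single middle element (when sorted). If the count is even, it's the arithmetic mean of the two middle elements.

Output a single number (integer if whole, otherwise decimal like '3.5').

Answer: 50

Derivation:
Step 1: insert 50 -> lo=[50] (size 1, max 50) hi=[] (size 0) -> median=50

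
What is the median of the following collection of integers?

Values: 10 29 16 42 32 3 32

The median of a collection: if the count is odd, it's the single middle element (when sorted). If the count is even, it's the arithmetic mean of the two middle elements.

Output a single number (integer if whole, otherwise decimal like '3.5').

Step 1: insert 10 -> lo=[10] (size 1, max 10) hi=[] (size 0) -> median=10
Step 2: insert 29 -> lo=[10] (size 1, max 10) hi=[29] (size 1, min 29) -> median=19.5
Step 3: insert 16 -> lo=[10, 16] (size 2, max 16) hi=[29] (size 1, min 29) -> median=16
Step 4: insert 42 -> lo=[10, 16] (size 2, max 16) hi=[29, 42] (size 2, min 29) -> median=22.5
Step 5: insert 32 -> lo=[10, 16, 29] (size 3, max 29) hi=[32, 42] (size 2, min 32) -> median=29
Step 6: insert 3 -> lo=[3, 10, 16] (size 3, max 16) hi=[29, 32, 42] (size 3, min 29) -> median=22.5
Step 7: insert 32 -> lo=[3, 10, 16, 29] (size 4, max 29) hi=[32, 32, 42] (size 3, min 32) -> median=29

Answer: 29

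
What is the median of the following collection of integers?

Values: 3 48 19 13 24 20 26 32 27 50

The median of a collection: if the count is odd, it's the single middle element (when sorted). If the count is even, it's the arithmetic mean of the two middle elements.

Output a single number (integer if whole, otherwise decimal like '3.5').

Step 1: insert 3 -> lo=[3] (size 1, max 3) hi=[] (size 0) -> median=3
Step 2: insert 48 -> lo=[3] (size 1, max 3) hi=[48] (size 1, min 48) -> median=25.5
Step 3: insert 19 -> lo=[3, 19] (size 2, max 19) hi=[48] (size 1, min 48) -> median=19
Step 4: insert 13 -> lo=[3, 13] (size 2, max 13) hi=[19, 48] (size 2, min 19) -> median=16
Step 5: insert 24 -> lo=[3, 13, 19] (size 3, max 19) hi=[24, 48] (size 2, min 24) -> median=19
Step 6: insert 20 -> lo=[3, 13, 19] (size 3, max 19) hi=[20, 24, 48] (size 3, min 20) -> median=19.5
Step 7: insert 26 -> lo=[3, 13, 19, 20] (size 4, max 20) hi=[24, 26, 48] (size 3, min 24) -> median=20
Step 8: insert 32 -> lo=[3, 13, 19, 20] (size 4, max 20) hi=[24, 26, 32, 48] (size 4, min 24) -> median=22
Step 9: insert 27 -> lo=[3, 13, 19, 20, 24] (size 5, max 24) hi=[26, 27, 32, 48] (size 4, min 26) -> median=24
Step 10: insert 50 -> lo=[3, 13, 19, 20, 24] (size 5, max 24) hi=[26, 27, 32, 48, 50] (size 5, min 26) -> median=25

Answer: 25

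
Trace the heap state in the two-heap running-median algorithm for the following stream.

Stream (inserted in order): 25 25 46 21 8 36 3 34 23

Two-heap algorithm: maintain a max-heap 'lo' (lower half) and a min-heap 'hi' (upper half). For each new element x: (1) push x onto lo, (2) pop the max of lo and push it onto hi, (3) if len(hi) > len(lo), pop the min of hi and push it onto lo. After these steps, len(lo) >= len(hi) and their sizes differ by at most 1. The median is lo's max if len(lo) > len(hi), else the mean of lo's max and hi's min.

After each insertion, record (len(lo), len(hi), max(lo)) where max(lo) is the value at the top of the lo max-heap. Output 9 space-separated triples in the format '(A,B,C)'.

Answer: (1,0,25) (1,1,25) (2,1,25) (2,2,25) (3,2,25) (3,3,25) (4,3,25) (4,4,25) (5,4,25)

Derivation:
Step 1: insert 25 -> lo=[25] hi=[] -> (len(lo)=1, len(hi)=0, max(lo)=25)
Step 2: insert 25 -> lo=[25] hi=[25] -> (len(lo)=1, len(hi)=1, max(lo)=25)
Step 3: insert 46 -> lo=[25, 25] hi=[46] -> (len(lo)=2, len(hi)=1, max(lo)=25)
Step 4: insert 21 -> lo=[21, 25] hi=[25, 46] -> (len(lo)=2, len(hi)=2, max(lo)=25)
Step 5: insert 8 -> lo=[8, 21, 25] hi=[25, 46] -> (len(lo)=3, len(hi)=2, max(lo)=25)
Step 6: insert 36 -> lo=[8, 21, 25] hi=[25, 36, 46] -> (len(lo)=3, len(hi)=3, max(lo)=25)
Step 7: insert 3 -> lo=[3, 8, 21, 25] hi=[25, 36, 46] -> (len(lo)=4, len(hi)=3, max(lo)=25)
Step 8: insert 34 -> lo=[3, 8, 21, 25] hi=[25, 34, 36, 46] -> (len(lo)=4, len(hi)=4, max(lo)=25)
Step 9: insert 23 -> lo=[3, 8, 21, 23, 25] hi=[25, 34, 36, 46] -> (len(lo)=5, len(hi)=4, max(lo)=25)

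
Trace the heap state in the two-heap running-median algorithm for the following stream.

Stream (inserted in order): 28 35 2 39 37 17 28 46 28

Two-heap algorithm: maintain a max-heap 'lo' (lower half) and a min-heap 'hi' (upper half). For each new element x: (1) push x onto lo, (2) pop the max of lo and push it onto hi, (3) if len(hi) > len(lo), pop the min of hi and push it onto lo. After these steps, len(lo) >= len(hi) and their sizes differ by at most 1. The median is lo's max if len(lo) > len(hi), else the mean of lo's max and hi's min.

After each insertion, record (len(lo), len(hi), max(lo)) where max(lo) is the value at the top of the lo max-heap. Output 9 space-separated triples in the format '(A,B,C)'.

Step 1: insert 28 -> lo=[28] hi=[] -> (len(lo)=1, len(hi)=0, max(lo)=28)
Step 2: insert 35 -> lo=[28] hi=[35] -> (len(lo)=1, len(hi)=1, max(lo)=28)
Step 3: insert 2 -> lo=[2, 28] hi=[35] -> (len(lo)=2, len(hi)=1, max(lo)=28)
Step 4: insert 39 -> lo=[2, 28] hi=[35, 39] -> (len(lo)=2, len(hi)=2, max(lo)=28)
Step 5: insert 37 -> lo=[2, 28, 35] hi=[37, 39] -> (len(lo)=3, len(hi)=2, max(lo)=35)
Step 6: insert 17 -> lo=[2, 17, 28] hi=[35, 37, 39] -> (len(lo)=3, len(hi)=3, max(lo)=28)
Step 7: insert 28 -> lo=[2, 17, 28, 28] hi=[35, 37, 39] -> (len(lo)=4, len(hi)=3, max(lo)=28)
Step 8: insert 46 -> lo=[2, 17, 28, 28] hi=[35, 37, 39, 46] -> (len(lo)=4, len(hi)=4, max(lo)=28)
Step 9: insert 28 -> lo=[2, 17, 28, 28, 28] hi=[35, 37, 39, 46] -> (len(lo)=5, len(hi)=4, max(lo)=28)

Answer: (1,0,28) (1,1,28) (2,1,28) (2,2,28) (3,2,35) (3,3,28) (4,3,28) (4,4,28) (5,4,28)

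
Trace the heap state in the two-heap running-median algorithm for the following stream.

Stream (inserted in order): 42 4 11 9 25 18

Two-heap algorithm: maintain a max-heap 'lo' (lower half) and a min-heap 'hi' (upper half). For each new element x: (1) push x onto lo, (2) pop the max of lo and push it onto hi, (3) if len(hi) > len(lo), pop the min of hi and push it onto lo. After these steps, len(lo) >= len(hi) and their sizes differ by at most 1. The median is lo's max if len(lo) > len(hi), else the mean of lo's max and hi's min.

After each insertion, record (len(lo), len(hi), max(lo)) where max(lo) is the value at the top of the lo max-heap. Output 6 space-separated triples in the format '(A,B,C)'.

Answer: (1,0,42) (1,1,4) (2,1,11) (2,2,9) (3,2,11) (3,3,11)

Derivation:
Step 1: insert 42 -> lo=[42] hi=[] -> (len(lo)=1, len(hi)=0, max(lo)=42)
Step 2: insert 4 -> lo=[4] hi=[42] -> (len(lo)=1, len(hi)=1, max(lo)=4)
Step 3: insert 11 -> lo=[4, 11] hi=[42] -> (len(lo)=2, len(hi)=1, max(lo)=11)
Step 4: insert 9 -> lo=[4, 9] hi=[11, 42] -> (len(lo)=2, len(hi)=2, max(lo)=9)
Step 5: insert 25 -> lo=[4, 9, 11] hi=[25, 42] -> (len(lo)=3, len(hi)=2, max(lo)=11)
Step 6: insert 18 -> lo=[4, 9, 11] hi=[18, 25, 42] -> (len(lo)=3, len(hi)=3, max(lo)=11)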